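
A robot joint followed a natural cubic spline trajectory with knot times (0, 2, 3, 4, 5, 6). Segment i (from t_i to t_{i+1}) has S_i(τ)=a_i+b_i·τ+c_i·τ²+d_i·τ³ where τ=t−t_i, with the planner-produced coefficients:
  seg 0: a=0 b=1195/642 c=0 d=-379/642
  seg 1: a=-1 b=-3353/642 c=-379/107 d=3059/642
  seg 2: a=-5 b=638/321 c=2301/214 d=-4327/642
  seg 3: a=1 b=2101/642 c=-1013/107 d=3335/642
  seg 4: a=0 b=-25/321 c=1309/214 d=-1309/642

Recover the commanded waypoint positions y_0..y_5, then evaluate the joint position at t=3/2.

y_0=0 y_1=-1 y_2=-5 y_3=1 y_4=0 y_5=4
S(3/2) = 1369/1712

y_0 = S_0(0) = a_0 = 0
y_1 = S_1(0) = a_1 = -1
y_2 = S_2(0) = a_2 = -5
y_3 = S_3(0) = a_3 = 1
y_4 = S_4(0) = a_4 = 0
y_5 = S_4(1) = 4
t_q=3/2 is in segment 0 (τ=3/2); S_0(τ)=1369/1712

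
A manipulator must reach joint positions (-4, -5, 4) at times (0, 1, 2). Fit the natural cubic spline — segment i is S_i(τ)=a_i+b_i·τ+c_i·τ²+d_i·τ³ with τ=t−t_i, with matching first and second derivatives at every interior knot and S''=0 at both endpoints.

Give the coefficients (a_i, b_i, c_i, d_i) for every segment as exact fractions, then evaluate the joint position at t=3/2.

Δ: Δ0=-1, Δ1=9
row 1: diag=4, rhs=60; c'=1/4, d'=15
back: M1=15
M: M0=0, M1=15, M2=0
seg 0: a=-4, c=M0/2=0, d=(M1−M0)/(6·1)=5/2, b=Δ0−h0·(2M0+M1)/6=-7/2
seg 1: a=-5, c=M1/2=15/2, d=(M2−M1)/(6·1)=-5/2, b=Δ1−h1·(2M1+M2)/6=4
t_q=3/2 → seg 1, τ=1/2; S=-5+4·τ+15/2·τ²+-5/2·τ³=-23/16

  seg 0: a=-4 b=-7/2 c=0 d=5/2
  seg 1: a=-5 b=4 c=15/2 d=-5/2
S(3/2) = -23/16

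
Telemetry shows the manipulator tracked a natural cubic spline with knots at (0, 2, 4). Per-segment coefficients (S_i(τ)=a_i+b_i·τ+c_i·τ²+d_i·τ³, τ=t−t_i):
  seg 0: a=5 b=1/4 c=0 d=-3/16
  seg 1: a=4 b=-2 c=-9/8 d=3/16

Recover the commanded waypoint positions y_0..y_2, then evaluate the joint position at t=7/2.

y_0 = S_0(0) = a_0 = 5
y_1 = S_1(0) = a_1 = 4
y_2 = S_1(2) = -3
t_q=7/2 is in segment 1 (τ=3/2); S_1(τ)=-115/128

y_0=5 y_1=4 y_2=-3
S(7/2) = -115/128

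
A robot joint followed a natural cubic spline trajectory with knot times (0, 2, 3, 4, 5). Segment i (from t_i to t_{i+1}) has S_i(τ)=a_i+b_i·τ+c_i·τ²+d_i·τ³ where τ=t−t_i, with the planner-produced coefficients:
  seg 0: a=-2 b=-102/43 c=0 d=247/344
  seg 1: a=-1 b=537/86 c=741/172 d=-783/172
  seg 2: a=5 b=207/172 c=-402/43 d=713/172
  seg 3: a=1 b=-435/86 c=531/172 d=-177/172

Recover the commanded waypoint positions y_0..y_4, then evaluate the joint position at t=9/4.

y_0 = S_0(0) = a_0 = -2
y_1 = S_1(0) = a_1 = -1
y_2 = S_2(0) = a_2 = 5
y_3 = S_3(0) = a_3 = 1
y_4 = S_3(1) = -2
t_q=9/4 is in segment 1 (τ=1/4); S_1(τ)=8357/11008

y_0=-2 y_1=-1 y_2=5 y_3=1 y_4=-2
S(9/4) = 8357/11008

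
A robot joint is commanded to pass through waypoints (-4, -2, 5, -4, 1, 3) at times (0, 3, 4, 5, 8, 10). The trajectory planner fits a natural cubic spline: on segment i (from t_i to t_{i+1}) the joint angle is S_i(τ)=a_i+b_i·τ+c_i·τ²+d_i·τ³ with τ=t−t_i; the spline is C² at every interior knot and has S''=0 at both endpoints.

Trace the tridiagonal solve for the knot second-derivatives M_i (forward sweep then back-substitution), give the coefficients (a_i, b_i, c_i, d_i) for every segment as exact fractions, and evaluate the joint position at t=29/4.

Δ: Δ0=2/3, Δ1=7, Δ2=-9, Δ3=5/3, Δ4=1
row 1: diag=8, rhs=38; c'=1/8, d'=19/4
row 2: denom=4−1·1/8=31/8; d'=(-96−1·19/4)/(31/8)=-26
row 3: denom=8−1·8/31=240/31; d'=(64−1·-26)/(240/31)=93/8
row 4: denom=10−3·31/80=707/80; d'=(-4−3·93/8)/(707/80)=-3110/707
back: M4=-3110/707
back: M3=93/8−31/80·-3110/707=9424/707
back: M2=-26−8/31·9424/707=-20814/707
back: M1=19/4−1/8·-20814/707=5960/707
M: M0=0, M1=5960/707, M2=-20814/707, M3=9424/707, M4=-3110/707, M5=0
seg 0: a=-4, c=M0/2=0, d=(M1−M0)/(6·3)=2980/6363, b=Δ0−h0·(2M0+M1)/6=-7526/2121
seg 1: a=-2, c=M1/2=2980/707, d=(M2−M1)/(6·1)=-13387/2121, b=Δ1−h1·(2M1+M2)/6=19294/2121
seg 2: a=5, c=M2/2=-10407/707, d=(M3−M2)/(6·1)=15119/2121, b=Δ2−h2·(2M2+M3)/6=-2987/2121
seg 3: a=-4, c=M3/2=4712/707, d=(M4−M3)/(6·3)=-2089/2121, b=Δ3−h3·(2M3+M4)/6=-20072/2121
seg 4: a=1, c=M4/2=-1555/707, d=(M5−M4)/(6·2)=1555/4242, b=Δ4−h4·(2M4+M5)/6=8341/2121
t_q=29/4 → seg 3, τ=9/4; S=-4+-20072/2121·τ+4712/707·τ²+-2089/2121·τ³=-125387/45248

  seg 0: a=-4 b=-7526/2121 c=0 d=2980/6363
  seg 1: a=-2 b=19294/2121 c=2980/707 d=-13387/2121
  seg 2: a=5 b=-2987/2121 c=-10407/707 d=15119/2121
  seg 3: a=-4 b=-20072/2121 c=4712/707 d=-2089/2121
  seg 4: a=1 b=8341/2121 c=-1555/707 d=1555/4242
S(29/4) = -125387/45248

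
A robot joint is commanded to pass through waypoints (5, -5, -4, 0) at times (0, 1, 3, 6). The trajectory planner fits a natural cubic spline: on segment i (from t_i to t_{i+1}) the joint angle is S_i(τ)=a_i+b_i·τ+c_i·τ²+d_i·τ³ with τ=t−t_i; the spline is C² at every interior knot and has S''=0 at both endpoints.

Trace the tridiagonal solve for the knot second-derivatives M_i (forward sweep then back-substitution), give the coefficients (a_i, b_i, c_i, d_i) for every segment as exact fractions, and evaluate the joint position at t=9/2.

Δ: Δ0=-10, Δ1=1/2, Δ2=4/3
row 1: diag=6, rhs=63; c'=1/3, d'=21/2
row 2: denom=10−2·1/3=28/3; d'=(5−2·21/2)/(28/3)=-12/7
back: M2=-12/7
back: M1=21/2−1/3·-12/7=155/14
M: M0=0, M1=155/14, M2=-12/7, M3=0
seg 0: a=5, c=M0/2=0, d=(M1−M0)/(6·1)=155/84, b=Δ0−h0·(2M0+M1)/6=-995/84
seg 1: a=-5, c=M1/2=155/28, d=(M2−M1)/(6·2)=-179/168, b=Δ1−h1·(2M1+M2)/6=-265/42
seg 2: a=-4, c=M2/2=-6/7, d=(M3−M2)/(6·3)=2/21, b=Δ2−h2·(2M2+M3)/6=64/21
t_q=9/2 → seg 2, τ=3/2; S=-4+64/21·τ+-6/7·τ²+2/21·τ³=-29/28

  seg 0: a=5 b=-995/84 c=0 d=155/84
  seg 1: a=-5 b=-265/42 c=155/28 d=-179/168
  seg 2: a=-4 b=64/21 c=-6/7 d=2/21
S(9/2) = -29/28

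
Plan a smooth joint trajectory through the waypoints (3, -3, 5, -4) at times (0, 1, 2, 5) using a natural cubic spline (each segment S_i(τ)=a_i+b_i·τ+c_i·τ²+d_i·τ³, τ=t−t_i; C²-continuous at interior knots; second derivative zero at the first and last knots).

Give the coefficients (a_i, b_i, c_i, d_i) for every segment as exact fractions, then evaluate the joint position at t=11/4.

  seg 0: a=3 b=-309/31 c=0 d=123/31
  seg 1: a=-3 b=60/31 c=369/31 d=-181/31
  seg 2: a=5 b=255/31 c=-174/31 d=58/93
S(11/4) = 8209/992

Δ: Δ0=-6, Δ1=8, Δ2=-3
row 1: diag=4, rhs=84; c'=1/4, d'=21
row 2: denom=8−1·1/4=31/4; d'=(-66−1·21)/(31/4)=-348/31
back: M2=-348/31
back: M1=21−1/4·-348/31=738/31
M: M0=0, M1=738/31, M2=-348/31, M3=0
seg 0: a=3, c=M0/2=0, d=(M1−M0)/(6·1)=123/31, b=Δ0−h0·(2M0+M1)/6=-309/31
seg 1: a=-3, c=M1/2=369/31, d=(M2−M1)/(6·1)=-181/31, b=Δ1−h1·(2M1+M2)/6=60/31
seg 2: a=5, c=M2/2=-174/31, d=(M3−M2)/(6·3)=58/93, b=Δ2−h2·(2M2+M3)/6=255/31
t_q=11/4 → seg 2, τ=3/4; S=5+255/31·τ+-174/31·τ²+58/93·τ³=8209/992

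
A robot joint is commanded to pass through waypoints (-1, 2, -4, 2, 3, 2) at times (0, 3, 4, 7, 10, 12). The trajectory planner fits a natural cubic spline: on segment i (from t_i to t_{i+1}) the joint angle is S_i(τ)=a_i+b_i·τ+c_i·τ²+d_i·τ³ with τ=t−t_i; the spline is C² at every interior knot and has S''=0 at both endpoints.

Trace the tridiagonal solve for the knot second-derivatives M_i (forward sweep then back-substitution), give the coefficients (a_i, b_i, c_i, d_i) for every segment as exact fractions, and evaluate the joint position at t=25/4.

  seg 0: a=-1 b=17215/4182 c=0 d=-13033/37638
  seg 1: a=2 b=-10942/2091 c=-13033/4182 d=3275/1394
  seg 2: a=-4 b=-18475/4182 c=8221/2091 d=-22487/37638
  seg 3: a=2 b=374/123 c=-2015/1394 d=757/4182
  seg 4: a=3 b=-3115/4182 c=128/697 d=-64/2091
S(25/4) = -75077/89216

Δ: Δ0=1, Δ1=-6, Δ2=2, Δ3=1/3, Δ4=-1/2
row 1: diag=8, rhs=-42; c'=1/8, d'=-21/4
row 2: denom=8−1·1/8=63/8; d'=(48−1·-21/4)/(63/8)=142/21
row 3: denom=12−3·8/21=76/7; d'=(-10−3·142/21)/(76/7)=-53/19
row 4: denom=10−3·21/76=697/76; d'=(-5−3·-53/19)/(697/76)=256/697
back: M4=256/697
back: M3=-53/19−21/76·256/697=-2015/697
back: M2=142/21−8/21·-2015/697=16442/2091
back: M1=-21/4−1/8·16442/2091=-13033/2091
M: M0=0, M1=-13033/2091, M2=16442/2091, M3=-2015/697, M4=256/697, M5=0
seg 0: a=-1, c=M0/2=0, d=(M1−M0)/(6·3)=-13033/37638, b=Δ0−h0·(2M0+M1)/6=17215/4182
seg 1: a=2, c=M1/2=-13033/4182, d=(M2−M1)/(6·1)=3275/1394, b=Δ1−h1·(2M1+M2)/6=-10942/2091
seg 2: a=-4, c=M2/2=8221/2091, d=(M3−M2)/(6·3)=-22487/37638, b=Δ2−h2·(2M2+M3)/6=-18475/4182
seg 3: a=2, c=M3/2=-2015/1394, d=(M4−M3)/(6·3)=757/4182, b=Δ3−h3·(2M3+M4)/6=374/123
seg 4: a=3, c=M4/2=128/697, d=(M5−M4)/(6·2)=-64/2091, b=Δ4−h4·(2M4+M5)/6=-3115/4182
t_q=25/4 → seg 2, τ=9/4; S=-4+-18475/4182·τ+8221/2091·τ²+-22487/37638·τ³=-75077/89216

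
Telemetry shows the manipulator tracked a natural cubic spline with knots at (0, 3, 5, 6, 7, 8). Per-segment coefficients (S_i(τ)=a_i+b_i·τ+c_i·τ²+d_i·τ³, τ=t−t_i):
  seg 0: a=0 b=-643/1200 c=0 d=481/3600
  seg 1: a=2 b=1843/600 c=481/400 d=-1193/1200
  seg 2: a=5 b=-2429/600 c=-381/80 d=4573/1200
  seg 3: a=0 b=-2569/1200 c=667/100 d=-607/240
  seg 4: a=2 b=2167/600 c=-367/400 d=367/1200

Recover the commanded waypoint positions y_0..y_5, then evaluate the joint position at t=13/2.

y_0=0 y_1=2 y_2=5 y_3=0 y_4=2 y_5=5
S(13/2) = 899/3200

y_0 = S_0(0) = a_0 = 0
y_1 = S_1(0) = a_1 = 2
y_2 = S_2(0) = a_2 = 5
y_3 = S_3(0) = a_3 = 0
y_4 = S_4(0) = a_4 = 2
y_5 = S_4(1) = 5
t_q=13/2 is in segment 3 (τ=1/2); S_3(τ)=899/3200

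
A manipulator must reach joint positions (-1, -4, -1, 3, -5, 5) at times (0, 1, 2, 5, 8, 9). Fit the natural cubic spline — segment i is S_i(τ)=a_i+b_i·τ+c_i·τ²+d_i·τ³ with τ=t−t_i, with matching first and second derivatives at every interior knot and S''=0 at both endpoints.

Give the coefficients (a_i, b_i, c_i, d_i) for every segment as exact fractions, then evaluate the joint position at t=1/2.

Δ: Δ0=-3, Δ1=3, Δ2=4/3, Δ3=-8/3, Δ4=10
row 1: diag=4, rhs=36; c'=1/4, d'=9
row 2: denom=8−1·1/4=31/4; d'=(-10−1·9)/(31/4)=-76/31
row 3: denom=12−3·12/31=336/31; d'=(-24−3·-76/31)/(336/31)=-43/28
row 4: denom=8−3·31/112=803/112; d'=(76−3·-43/28)/(803/112)=9028/803
back: M4=9028/803
back: M3=-43/28−31/112·9028/803=-3732/803
back: M2=-76/31−12/31·-3732/803=-524/803
back: M1=9−1/4·-524/803=7358/803
M: M0=0, M1=7358/803, M2=-524/803, M3=-3732/803, M4=9028/803, M5=0
seg 0: a=-1, c=M0/2=0, d=(M1−M0)/(6·1)=3679/2409, b=Δ0−h0·(2M0+M1)/6=-10906/2409
seg 1: a=-4, c=M1/2=3679/803, d=(M2−M1)/(6·1)=-3941/2409, b=Δ1−h1·(2M1+M2)/6=131/2409
seg 2: a=-1, c=M2/2=-262/803, d=(M3−M2)/(6·3)=-1604/7227, b=Δ2−h2·(2M2+M3)/6=10382/2409
seg 3: a=3, c=M3/2=-1866/803, d=(M4−M3)/(6·3)=580/657, b=Δ3−h3·(2M3+M4)/6=-8770/2409
seg 4: a=-5, c=M4/2=4514/803, d=(M5−M4)/(6·1)=-4514/2409, b=Δ4−h4·(2M4+M5)/6=15062/2409
t_q=1/2 → seg 0, τ=1/2; S=-1+-10906/2409·τ+0·τ²+3679/2409·τ³=-19739/6424

  seg 0: a=-1 b=-10906/2409 c=0 d=3679/2409
  seg 1: a=-4 b=131/2409 c=3679/803 d=-3941/2409
  seg 2: a=-1 b=10382/2409 c=-262/803 d=-1604/7227
  seg 3: a=3 b=-8770/2409 c=-1866/803 d=580/657
  seg 4: a=-5 b=15062/2409 c=4514/803 d=-4514/2409
S(1/2) = -19739/6424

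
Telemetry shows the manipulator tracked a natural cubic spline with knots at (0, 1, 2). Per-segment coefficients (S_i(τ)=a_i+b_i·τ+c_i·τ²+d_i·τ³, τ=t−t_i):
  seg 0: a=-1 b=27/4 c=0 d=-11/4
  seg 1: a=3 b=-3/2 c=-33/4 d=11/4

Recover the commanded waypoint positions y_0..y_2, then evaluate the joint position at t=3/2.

y_0 = S_0(0) = a_0 = -1
y_1 = S_1(0) = a_1 = 3
y_2 = S_1(1) = -4
t_q=3/2 is in segment 1 (τ=1/2); S_1(τ)=17/32

y_0=-1 y_1=3 y_2=-4
S(3/2) = 17/32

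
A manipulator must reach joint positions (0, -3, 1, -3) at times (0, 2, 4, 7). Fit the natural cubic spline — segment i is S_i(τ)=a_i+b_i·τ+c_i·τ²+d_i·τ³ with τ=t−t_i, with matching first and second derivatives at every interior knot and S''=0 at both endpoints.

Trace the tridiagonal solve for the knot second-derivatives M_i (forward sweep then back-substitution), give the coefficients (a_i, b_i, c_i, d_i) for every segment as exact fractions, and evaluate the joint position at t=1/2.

  seg 0: a=0 b=-148/57 c=0 d=125/456
  seg 1: a=-3 b=79/114 c=125/76 d=-113/228
  seg 2: a=1 b=151/114 c=-101/76 d=101/684
S(1/2) = -1537/1216

Δ: Δ0=-3/2, Δ1=2, Δ2=-4/3
row 1: diag=8, rhs=21; c'=1/4, d'=21/8
row 2: denom=10−2·1/4=19/2; d'=(-20−2·21/8)/(19/2)=-101/38
back: M2=-101/38
back: M1=21/8−1/4·-101/38=125/38
M: M0=0, M1=125/38, M2=-101/38, M3=0
seg 0: a=0, c=M0/2=0, d=(M1−M0)/(6·2)=125/456, b=Δ0−h0·(2M0+M1)/6=-148/57
seg 1: a=-3, c=M1/2=125/76, d=(M2−M1)/(6·2)=-113/228, b=Δ1−h1·(2M1+M2)/6=79/114
seg 2: a=1, c=M2/2=-101/76, d=(M3−M2)/(6·3)=101/684, b=Δ2−h2·(2M2+M3)/6=151/114
t_q=1/2 → seg 0, τ=1/2; S=0+-148/57·τ+0·τ²+125/456·τ³=-1537/1216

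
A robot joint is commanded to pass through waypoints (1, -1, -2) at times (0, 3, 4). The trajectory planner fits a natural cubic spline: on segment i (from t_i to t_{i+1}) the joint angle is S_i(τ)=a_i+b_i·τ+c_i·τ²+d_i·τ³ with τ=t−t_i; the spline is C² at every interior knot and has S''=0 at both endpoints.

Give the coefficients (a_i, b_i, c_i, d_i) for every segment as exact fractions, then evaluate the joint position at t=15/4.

Δ: Δ0=-2/3, Δ1=-1
row 1: diag=8, rhs=-2; c'=1/8, d'=-1/4
back: M1=-1/4
M: M0=0, M1=-1/4, M2=0
seg 0: a=1, c=M0/2=0, d=(M1−M0)/(6·3)=-1/72, b=Δ0−h0·(2M0+M1)/6=-13/24
seg 1: a=-1, c=M1/2=-1/8, d=(M2−M1)/(6·1)=1/24, b=Δ1−h1·(2M1+M2)/6=-11/12
t_q=15/4 → seg 1, τ=3/4; S=-1+-11/12·τ+-1/8·τ²+1/24·τ³=-891/512

  seg 0: a=1 b=-13/24 c=0 d=-1/72
  seg 1: a=-1 b=-11/12 c=-1/8 d=1/24
S(15/4) = -891/512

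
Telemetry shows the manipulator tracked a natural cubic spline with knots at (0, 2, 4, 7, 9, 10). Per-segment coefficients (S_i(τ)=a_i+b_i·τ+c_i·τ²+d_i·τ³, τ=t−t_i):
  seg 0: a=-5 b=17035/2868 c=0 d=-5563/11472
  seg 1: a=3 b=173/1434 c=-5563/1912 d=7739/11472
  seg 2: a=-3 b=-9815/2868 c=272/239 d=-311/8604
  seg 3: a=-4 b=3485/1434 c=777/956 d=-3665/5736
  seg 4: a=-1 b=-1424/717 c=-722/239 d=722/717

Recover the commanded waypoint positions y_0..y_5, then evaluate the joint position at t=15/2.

y_0 = S_0(0) = a_0 = -5
y_1 = S_1(0) = a_1 = 3
y_2 = S_2(0) = a_2 = -3
y_3 = S_3(0) = a_3 = -4
y_4 = S_4(0) = a_4 = -1
y_5 = S_4(1) = -5
t_q=15/2 is in segment 3 (τ=1/2); S_3(τ)=-40711/15296

y_0=-5 y_1=3 y_2=-3 y_3=-4 y_4=-1 y_5=-5
S(15/2) = -40711/15296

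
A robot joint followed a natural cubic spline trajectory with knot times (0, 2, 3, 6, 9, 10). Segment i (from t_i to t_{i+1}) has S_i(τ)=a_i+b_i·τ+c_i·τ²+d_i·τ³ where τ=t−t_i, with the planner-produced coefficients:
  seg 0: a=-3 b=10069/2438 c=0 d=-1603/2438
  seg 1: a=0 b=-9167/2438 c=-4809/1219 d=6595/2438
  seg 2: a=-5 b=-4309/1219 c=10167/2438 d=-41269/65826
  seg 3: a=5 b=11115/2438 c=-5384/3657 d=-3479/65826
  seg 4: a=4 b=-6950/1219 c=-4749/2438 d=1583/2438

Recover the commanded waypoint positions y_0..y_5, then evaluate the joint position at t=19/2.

y_0 = S_0(0) = a_0 = -3
y_1 = S_1(0) = a_1 = 0
y_2 = S_2(0) = a_2 = -5
y_3 = S_3(0) = a_3 = 5
y_4 = S_4(0) = a_4 = 4
y_5 = S_4(1) = -3
t_q=19/2 is in segment 4 (τ=1/2); S_4(τ)=14501/19504

y_0=-3 y_1=0 y_2=-5 y_3=5 y_4=4 y_5=-3
S(19/2) = 14501/19504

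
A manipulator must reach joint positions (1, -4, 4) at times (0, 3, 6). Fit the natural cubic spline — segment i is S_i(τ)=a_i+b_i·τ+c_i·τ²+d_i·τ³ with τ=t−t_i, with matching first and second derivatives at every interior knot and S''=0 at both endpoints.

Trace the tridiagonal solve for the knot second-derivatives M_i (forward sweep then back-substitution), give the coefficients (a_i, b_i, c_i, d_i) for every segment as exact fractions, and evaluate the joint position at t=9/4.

  seg 0: a=1 b=-11/4 c=0 d=13/108
  seg 1: a=-4 b=1/2 c=13/12 d=-13/108
S(9/4) = -977/256

Δ: Δ0=-5/3, Δ1=8/3
row 1: diag=12, rhs=26; c'=1/4, d'=13/6
back: M1=13/6
M: M0=0, M1=13/6, M2=0
seg 0: a=1, c=M0/2=0, d=(M1−M0)/(6·3)=13/108, b=Δ0−h0·(2M0+M1)/6=-11/4
seg 1: a=-4, c=M1/2=13/12, d=(M2−M1)/(6·3)=-13/108, b=Δ1−h1·(2M1+M2)/6=1/2
t_q=9/4 → seg 0, τ=9/4; S=1+-11/4·τ+0·τ²+13/108·τ³=-977/256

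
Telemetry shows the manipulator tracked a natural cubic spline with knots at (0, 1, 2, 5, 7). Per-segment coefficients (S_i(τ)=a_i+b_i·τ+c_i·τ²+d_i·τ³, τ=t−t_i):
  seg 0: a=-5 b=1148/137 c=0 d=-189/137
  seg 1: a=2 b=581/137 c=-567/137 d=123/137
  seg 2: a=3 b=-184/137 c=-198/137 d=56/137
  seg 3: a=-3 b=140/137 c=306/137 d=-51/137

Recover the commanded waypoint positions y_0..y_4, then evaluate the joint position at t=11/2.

y_0 = S_0(0) = a_0 = -5
y_1 = S_1(0) = a_1 = 2
y_2 = S_2(0) = a_2 = 3
y_3 = S_3(0) = a_3 = -3
y_4 = S_3(2) = 5
t_q=11/2 is in segment 3 (τ=1/2); S_3(τ)=-2167/1096

y_0=-5 y_1=2 y_2=3 y_3=-3 y_4=5
S(11/2) = -2167/1096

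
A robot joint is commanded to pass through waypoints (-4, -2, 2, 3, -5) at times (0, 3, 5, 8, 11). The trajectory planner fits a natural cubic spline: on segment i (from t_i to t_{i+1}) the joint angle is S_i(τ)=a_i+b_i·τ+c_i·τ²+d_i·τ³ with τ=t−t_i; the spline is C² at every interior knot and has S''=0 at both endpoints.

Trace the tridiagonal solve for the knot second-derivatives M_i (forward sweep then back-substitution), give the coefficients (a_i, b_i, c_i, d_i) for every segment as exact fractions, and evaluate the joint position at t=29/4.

Δ: Δ0=2/3, Δ1=2, Δ2=1/3, Δ3=-8/3
row 1: diag=10, rhs=8; c'=1/5, d'=4/5
row 2: denom=10−2·1/5=48/5; d'=(-10−2·4/5)/(48/5)=-29/24
row 3: denom=12−3·5/16=177/16; d'=(-18−3·-29/24)/(177/16)=-230/177
back: M3=-230/177
back: M2=-29/24−5/16·-230/177=-142/177
back: M1=4/5−1/5·-142/177=170/177
M: M0=0, M1=170/177, M2=-142/177, M3=-230/177, M4=0
seg 0: a=-4, c=M0/2=0, d=(M1−M0)/(6·3)=85/1593, b=Δ0−h0·(2M0+M1)/6=11/59
seg 1: a=-2, c=M1/2=85/177, d=(M2−M1)/(6·2)=-26/177, b=Δ1−h1·(2M1+M2)/6=96/59
seg 2: a=2, c=M2/2=-71/177, d=(M3−M2)/(6·3)=-44/1593, b=Δ2−h2·(2M2+M3)/6=316/177
seg 3: a=3, c=M3/2=-115/177, d=(M4−M3)/(6·3)=115/1593, b=Δ3−h3·(2M3+M4)/6=-242/177
t_q=29/4 → seg 2, τ=9/4; S=2+316/177·τ+-71/177·τ²+-44/1593·τ³=1733/472

  seg 0: a=-4 b=11/59 c=0 d=85/1593
  seg 1: a=-2 b=96/59 c=85/177 d=-26/177
  seg 2: a=2 b=316/177 c=-71/177 d=-44/1593
  seg 3: a=3 b=-242/177 c=-115/177 d=115/1593
S(29/4) = 1733/472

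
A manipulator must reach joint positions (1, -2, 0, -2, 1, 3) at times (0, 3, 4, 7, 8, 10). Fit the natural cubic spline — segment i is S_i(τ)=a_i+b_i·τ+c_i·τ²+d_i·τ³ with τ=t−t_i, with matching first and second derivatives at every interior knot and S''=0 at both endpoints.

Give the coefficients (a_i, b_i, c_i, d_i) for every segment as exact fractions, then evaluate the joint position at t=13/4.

Δ: Δ0=-1, Δ1=2, Δ2=-2/3, Δ3=3, Δ4=1
row 1: diag=8, rhs=18; c'=1/8, d'=9/4
row 2: denom=8−1·1/8=63/8; d'=(-16−1·9/4)/(63/8)=-146/63
row 3: denom=8−3·8/21=48/7; d'=(22−3·-146/63)/(48/7)=38/9
row 4: denom=6−1·7/48=281/48; d'=(-12−1·38/9)/(281/48)=-2336/843
back: M4=-2336/843
back: M3=38/9−7/48·-2336/843=1300/281
back: M2=-146/63−8/21·1300/281=-10318/2529
back: M1=9/4−1/8·-10318/2529=6980/2529
M: M0=0, M1=6980/2529, M2=-10318/2529, M3=1300/281, M4=-2336/843, M5=0
seg 0: a=1, c=M0/2=0, d=(M1−M0)/(6·3)=3490/22761, b=Δ0−h0·(2M0+M1)/6=-6019/2529
seg 1: a=-2, c=M1/2=3490/2529, d=(M2−M1)/(6·1)=-961/843, b=Δ1−h1·(2M1+M2)/6=4451/2529
seg 2: a=0, c=M2/2=-5159/2529, d=(M3−M2)/(6·3)=11009/22761, b=Δ2−h2·(2M2+M3)/6=2782/2529
seg 3: a=-2, c=M3/2=650/281, d=(M4−M3)/(6·1)=-3118/2529, b=Δ3−h3·(2M3+M4)/6=4855/2529
seg 4: a=1, c=M4/2=-1168/843, d=(M5−M4)/(6·2)=584/2529, b=Δ4−h4·(2M4+M5)/6=7201/2529
t_q=13/4 → seg 1, τ=1/4; S=-2+4451/2529·τ+3490/2529·τ²+-961/843·τ³=-80473/53952

  seg 0: a=1 b=-6019/2529 c=0 d=3490/22761
  seg 1: a=-2 b=4451/2529 c=3490/2529 d=-961/843
  seg 2: a=0 b=2782/2529 c=-5159/2529 d=11009/22761
  seg 3: a=-2 b=4855/2529 c=650/281 d=-3118/2529
  seg 4: a=1 b=7201/2529 c=-1168/843 d=584/2529
S(13/4) = -80473/53952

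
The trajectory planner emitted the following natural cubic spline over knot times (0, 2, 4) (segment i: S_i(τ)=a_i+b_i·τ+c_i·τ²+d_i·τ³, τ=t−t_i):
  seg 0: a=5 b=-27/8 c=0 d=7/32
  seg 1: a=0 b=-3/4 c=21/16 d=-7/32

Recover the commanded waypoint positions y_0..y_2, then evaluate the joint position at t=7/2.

y_0=5 y_1=0 y_2=2
S(7/2) = 279/256

y_0 = S_0(0) = a_0 = 5
y_1 = S_1(0) = a_1 = 0
y_2 = S_1(2) = 2
t_q=7/2 is in segment 1 (τ=3/2); S_1(τ)=279/256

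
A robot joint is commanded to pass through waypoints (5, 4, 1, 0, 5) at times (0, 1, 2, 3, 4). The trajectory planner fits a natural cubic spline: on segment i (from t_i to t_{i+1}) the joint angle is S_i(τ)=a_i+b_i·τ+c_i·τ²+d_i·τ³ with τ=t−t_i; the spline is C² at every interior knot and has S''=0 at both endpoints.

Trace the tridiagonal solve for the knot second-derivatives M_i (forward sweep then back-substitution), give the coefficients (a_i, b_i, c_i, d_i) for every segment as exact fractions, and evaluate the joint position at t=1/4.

  seg 0: a=5 b=-3/7 c=0 d=-4/7
  seg 1: a=4 b=-15/7 c=-12/7 d=6/7
  seg 2: a=1 b=-3 c=6/7 d=8/7
  seg 3: a=0 b=15/7 c=30/7 d=-10/7
S(1/4) = 547/112

Δ: Δ0=-1, Δ1=-3, Δ2=-1, Δ3=5
row 1: diag=4, rhs=-12; c'=1/4, d'=-3
row 2: denom=4−1·1/4=15/4; d'=(12−1·-3)/(15/4)=4
row 3: denom=4−1·4/15=56/15; d'=(36−1·4)/(56/15)=60/7
back: M3=60/7
back: M2=4−4/15·60/7=12/7
back: M1=-3−1/4·12/7=-24/7
M: M0=0, M1=-24/7, M2=12/7, M3=60/7, M4=0
seg 0: a=5, c=M0/2=0, d=(M1−M0)/(6·1)=-4/7, b=Δ0−h0·(2M0+M1)/6=-3/7
seg 1: a=4, c=M1/2=-12/7, d=(M2−M1)/(6·1)=6/7, b=Δ1−h1·(2M1+M2)/6=-15/7
seg 2: a=1, c=M2/2=6/7, d=(M3−M2)/(6·1)=8/7, b=Δ2−h2·(2M2+M3)/6=-3
seg 3: a=0, c=M3/2=30/7, d=(M4−M3)/(6·1)=-10/7, b=Δ3−h3·(2M3+M4)/6=15/7
t_q=1/4 → seg 0, τ=1/4; S=5+-3/7·τ+0·τ²+-4/7·τ³=547/112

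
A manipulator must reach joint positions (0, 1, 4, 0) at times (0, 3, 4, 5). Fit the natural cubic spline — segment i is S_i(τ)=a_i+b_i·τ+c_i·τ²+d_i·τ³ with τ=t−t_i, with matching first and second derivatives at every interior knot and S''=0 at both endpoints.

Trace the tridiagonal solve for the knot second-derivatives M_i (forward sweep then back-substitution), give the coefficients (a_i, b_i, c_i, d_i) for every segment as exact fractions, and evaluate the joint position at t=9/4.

  seg 0: a=0 b=-128/93 c=0 d=53/279
  seg 1: a=1 b=349/93 c=53/31 d=-229/93
  seg 2: a=4 b=-20/93 c=-176/31 d=176/93
S(9/4) = -1851/1984

Δ: Δ0=1/3, Δ1=3, Δ2=-4
row 1: diag=8, rhs=16; c'=1/8, d'=2
row 2: denom=4−1·1/8=31/8; d'=(-42−1·2)/(31/8)=-352/31
back: M2=-352/31
back: M1=2−1/8·-352/31=106/31
M: M0=0, M1=106/31, M2=-352/31, M3=0
seg 0: a=0, c=M0/2=0, d=(M1−M0)/(6·3)=53/279, b=Δ0−h0·(2M0+M1)/6=-128/93
seg 1: a=1, c=M1/2=53/31, d=(M2−M1)/(6·1)=-229/93, b=Δ1−h1·(2M1+M2)/6=349/93
seg 2: a=4, c=M2/2=-176/31, d=(M3−M2)/(6·1)=176/93, b=Δ2−h2·(2M2+M3)/6=-20/93
t_q=9/4 → seg 0, τ=9/4; S=0+-128/93·τ+0·τ²+53/279·τ³=-1851/1984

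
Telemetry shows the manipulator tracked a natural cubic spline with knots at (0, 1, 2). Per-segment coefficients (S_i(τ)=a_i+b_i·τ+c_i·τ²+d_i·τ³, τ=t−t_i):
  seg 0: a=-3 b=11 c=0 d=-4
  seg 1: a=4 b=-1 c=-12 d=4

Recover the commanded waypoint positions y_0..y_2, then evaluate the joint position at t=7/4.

y_0 = S_0(0) = a_0 = -3
y_1 = S_1(0) = a_1 = 4
y_2 = S_1(1) = -5
t_q=7/4 is in segment 1 (τ=3/4); S_1(τ)=-29/16

y_0=-3 y_1=4 y_2=-5
S(7/4) = -29/16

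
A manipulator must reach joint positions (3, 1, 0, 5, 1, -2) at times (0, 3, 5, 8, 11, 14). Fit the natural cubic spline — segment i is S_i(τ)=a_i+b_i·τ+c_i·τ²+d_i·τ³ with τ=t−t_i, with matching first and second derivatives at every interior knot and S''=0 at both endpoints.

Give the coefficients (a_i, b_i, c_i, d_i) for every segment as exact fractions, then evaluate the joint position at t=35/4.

  seg 0: a=3 b=-17/33 c=0 d=-5/297
  seg 1: a=1 b=-32/33 c=-5/33 d=17/88
  seg 2: a=0 b=49/66 c=133/132 d=-277/1188
  seg 3: a=5 b=65/132 c=-12/11 d=191/1188
  seg 4: a=1 b=-113/66 c=47/132 d=-47/1188
S(35/4) = 13583/2816

Δ: Δ0=-2/3, Δ1=-1/2, Δ2=5/3, Δ3=-4/3, Δ4=-1
row 1: diag=10, rhs=1; c'=1/5, d'=1/10
row 2: denom=10−2·1/5=48/5; d'=(13−2·1/10)/(48/5)=4/3
row 3: denom=12−3·5/16=177/16; d'=(-18−3·4/3)/(177/16)=-352/177
row 4: denom=12−3·16/59=660/59; d'=(2−3·-352/177)/(660/59)=47/66
back: M4=47/66
back: M3=-352/177−16/59·47/66=-24/11
back: M2=4/3−5/16·-24/11=133/66
back: M1=1/10−1/5·133/66=-10/33
M: M0=0, M1=-10/33, M2=133/66, M3=-24/11, M4=47/66, M5=0
seg 0: a=3, c=M0/2=0, d=(M1−M0)/(6·3)=-5/297, b=Δ0−h0·(2M0+M1)/6=-17/33
seg 1: a=1, c=M1/2=-5/33, d=(M2−M1)/(6·2)=17/88, b=Δ1−h1·(2M1+M2)/6=-32/33
seg 2: a=0, c=M2/2=133/132, d=(M3−M2)/(6·3)=-277/1188, b=Δ2−h2·(2M2+M3)/6=49/66
seg 3: a=5, c=M3/2=-12/11, d=(M4−M3)/(6·3)=191/1188, b=Δ3−h3·(2M3+M4)/6=65/132
seg 4: a=1, c=M4/2=47/132, d=(M5−M4)/(6·3)=-47/1188, b=Δ4−h4·(2M4+M5)/6=-113/66
t_q=35/4 → seg 3, τ=3/4; S=5+65/132·τ+-12/11·τ²+191/1188·τ³=13583/2816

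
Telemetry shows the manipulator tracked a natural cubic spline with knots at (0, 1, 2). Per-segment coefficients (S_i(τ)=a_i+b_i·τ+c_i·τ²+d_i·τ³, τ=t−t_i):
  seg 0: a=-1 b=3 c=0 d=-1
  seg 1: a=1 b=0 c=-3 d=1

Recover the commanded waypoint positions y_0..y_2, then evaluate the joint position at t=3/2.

y_0 = S_0(0) = a_0 = -1
y_1 = S_1(0) = a_1 = 1
y_2 = S_1(1) = -1
t_q=3/2 is in segment 1 (τ=1/2); S_1(τ)=3/8

y_0=-1 y_1=1 y_2=-1
S(3/2) = 3/8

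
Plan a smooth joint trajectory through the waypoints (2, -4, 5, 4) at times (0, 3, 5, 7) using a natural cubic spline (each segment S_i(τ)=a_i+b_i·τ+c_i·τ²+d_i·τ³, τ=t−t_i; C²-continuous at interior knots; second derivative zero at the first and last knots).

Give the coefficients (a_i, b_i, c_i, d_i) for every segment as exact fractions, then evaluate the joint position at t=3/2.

  seg 0: a=2 b=-169/38 c=0 d=31/114
  seg 1: a=-4 b=55/19 c=93/38 d=-125/152
  seg 2: a=5 b=107/38 c=-189/76 d=63/152
S(3/2) = -1141/304

Δ: Δ0=-2, Δ1=9/2, Δ2=-1/2
row 1: diag=10, rhs=39; c'=1/5, d'=39/10
row 2: denom=8−2·1/5=38/5; d'=(-30−2·39/10)/(38/5)=-189/38
back: M2=-189/38
back: M1=39/10−1/5·-189/38=93/19
M: M0=0, M1=93/19, M2=-189/38, M3=0
seg 0: a=2, c=M0/2=0, d=(M1−M0)/(6·3)=31/114, b=Δ0−h0·(2M0+M1)/6=-169/38
seg 1: a=-4, c=M1/2=93/38, d=(M2−M1)/(6·2)=-125/152, b=Δ1−h1·(2M1+M2)/6=55/19
seg 2: a=5, c=M2/2=-189/76, d=(M3−M2)/(6·2)=63/152, b=Δ2−h2·(2M2+M3)/6=107/38
t_q=3/2 → seg 0, τ=3/2; S=2+-169/38·τ+0·τ²+31/114·τ³=-1141/304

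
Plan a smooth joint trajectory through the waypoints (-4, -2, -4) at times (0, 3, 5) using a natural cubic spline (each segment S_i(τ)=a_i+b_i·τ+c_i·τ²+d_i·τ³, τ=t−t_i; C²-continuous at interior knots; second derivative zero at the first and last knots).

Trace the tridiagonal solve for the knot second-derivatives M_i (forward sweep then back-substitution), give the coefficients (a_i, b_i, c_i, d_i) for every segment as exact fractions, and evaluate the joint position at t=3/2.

Δ: Δ0=2/3, Δ1=-1
row 1: diag=10, rhs=-10; c'=1/5, d'=-1
back: M1=-1
M: M0=0, M1=-1, M2=0
seg 0: a=-4, c=M0/2=0, d=(M1−M0)/(6·3)=-1/18, b=Δ0−h0·(2M0+M1)/6=7/6
seg 1: a=-2, c=M1/2=-1/2, d=(M2−M1)/(6·2)=1/12, b=Δ1−h1·(2M1+M2)/6=-1/3
t_q=3/2 → seg 0, τ=3/2; S=-4+7/6·τ+0·τ²+-1/18·τ³=-39/16

  seg 0: a=-4 b=7/6 c=0 d=-1/18
  seg 1: a=-2 b=-1/3 c=-1/2 d=1/12
S(3/2) = -39/16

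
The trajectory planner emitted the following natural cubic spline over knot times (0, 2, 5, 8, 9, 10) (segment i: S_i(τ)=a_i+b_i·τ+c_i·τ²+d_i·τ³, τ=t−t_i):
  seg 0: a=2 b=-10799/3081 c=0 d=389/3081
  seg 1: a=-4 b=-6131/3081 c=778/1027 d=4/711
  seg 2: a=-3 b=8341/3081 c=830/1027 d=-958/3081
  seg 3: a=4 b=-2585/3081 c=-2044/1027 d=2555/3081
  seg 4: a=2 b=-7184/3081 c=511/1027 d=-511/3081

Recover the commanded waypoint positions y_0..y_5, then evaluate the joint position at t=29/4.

y_0 = S_0(0) = a_0 = 2
y_1 = S_1(0) = a_1 = -4
y_2 = S_2(0) = a_2 = -3
y_3 = S_3(0) = a_3 = 4
y_4 = S_4(0) = a_4 = 2
y_5 = S_4(1) = 0
t_q=29/4 is in segment 2 (τ=9/4); S_2(τ)=119655/32864

y_0=2 y_1=-4 y_2=-3 y_3=4 y_4=2 y_5=0
S(29/4) = 119655/32864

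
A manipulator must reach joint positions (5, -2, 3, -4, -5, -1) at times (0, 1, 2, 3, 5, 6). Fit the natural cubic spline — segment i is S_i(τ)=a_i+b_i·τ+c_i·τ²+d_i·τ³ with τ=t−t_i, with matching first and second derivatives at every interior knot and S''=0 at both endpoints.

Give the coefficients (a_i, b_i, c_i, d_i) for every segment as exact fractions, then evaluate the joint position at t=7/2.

Δ: Δ0=-7, Δ1=5, Δ2=-7, Δ3=-1/2, Δ4=4
row 1: diag=4, rhs=72; c'=1/4, d'=18
row 2: denom=4−1·1/4=15/4; d'=(-72−1·18)/(15/4)=-24
row 3: denom=6−1·4/15=86/15; d'=(39−1·-24)/(86/15)=945/86
row 4: denom=6−2·15/43=228/43; d'=(27−2·945/86)/(228/43)=18/19
back: M4=18/19
back: M3=945/86−15/43·18/19=405/38
back: M2=-24−4/15·405/38=-510/19
back: M1=18−1/4·-510/19=939/38
M: M0=0, M1=939/38, M2=-510/19, M3=405/38, M4=18/19, M5=0
seg 0: a=5, c=M0/2=0, d=(M1−M0)/(6·1)=313/76, b=Δ0−h0·(2M0+M1)/6=-845/76
seg 1: a=-2, c=M1/2=939/76, d=(M2−M1)/(6·1)=-653/76, b=Δ1−h1·(2M1+M2)/6=47/38
seg 2: a=3, c=M2/2=-255/19, d=(M3−M2)/(6·1)=25/4, b=Δ2−h2·(2M2+M3)/6=13/76
seg 3: a=-4, c=M3/2=405/76, d=(M4−M3)/(6·2)=-123/152, b=Δ3−h3·(2M3+M4)/6=-301/38
seg 4: a=-5, c=M4/2=9/19, d=(M5−M4)/(6·1)=-3/19, b=Δ4−h4·(2M4+M5)/6=70/19
t_q=7/2 → seg 3, τ=1/2; S=-4+-301/38·τ+405/76·τ²+-123/152·τ³=-8183/1216

  seg 0: a=5 b=-845/76 c=0 d=313/76
  seg 1: a=-2 b=47/38 c=939/76 d=-653/76
  seg 2: a=3 b=13/76 c=-255/19 d=25/4
  seg 3: a=-4 b=-301/38 c=405/76 d=-123/152
  seg 4: a=-5 b=70/19 c=9/19 d=-3/19
S(7/2) = -8183/1216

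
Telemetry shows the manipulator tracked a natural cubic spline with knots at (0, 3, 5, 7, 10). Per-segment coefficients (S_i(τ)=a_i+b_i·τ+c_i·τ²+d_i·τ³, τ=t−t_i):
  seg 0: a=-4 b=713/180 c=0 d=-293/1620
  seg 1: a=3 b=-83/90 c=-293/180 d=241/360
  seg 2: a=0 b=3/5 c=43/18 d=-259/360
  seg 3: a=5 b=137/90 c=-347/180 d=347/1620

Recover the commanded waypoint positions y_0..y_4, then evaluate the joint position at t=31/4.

y_0=-4 y_1=3 y_2=0 y_3=5 y_4=-2
S(31/4) = 6589/1280

y_0 = S_0(0) = a_0 = -4
y_1 = S_1(0) = a_1 = 3
y_2 = S_2(0) = a_2 = 0
y_3 = S_3(0) = a_3 = 5
y_4 = S_3(3) = -2
t_q=31/4 is in segment 3 (τ=3/4); S_3(τ)=6589/1280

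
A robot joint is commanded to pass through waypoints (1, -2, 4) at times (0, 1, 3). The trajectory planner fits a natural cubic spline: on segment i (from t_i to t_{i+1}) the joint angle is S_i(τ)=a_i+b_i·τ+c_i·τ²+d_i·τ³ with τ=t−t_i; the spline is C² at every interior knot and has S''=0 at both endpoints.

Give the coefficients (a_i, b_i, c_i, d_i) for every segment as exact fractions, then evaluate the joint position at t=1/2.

  seg 0: a=1 b=-4 c=0 d=1
  seg 1: a=-2 b=-1 c=3 d=-1/2
S(1/2) = -7/8

Δ: Δ0=-3, Δ1=3
row 1: diag=6, rhs=36; c'=1/3, d'=6
back: M1=6
M: M0=0, M1=6, M2=0
seg 0: a=1, c=M0/2=0, d=(M1−M0)/(6·1)=1, b=Δ0−h0·(2M0+M1)/6=-4
seg 1: a=-2, c=M1/2=3, d=(M2−M1)/(6·2)=-1/2, b=Δ1−h1·(2M1+M2)/6=-1
t_q=1/2 → seg 0, τ=1/2; S=1+-4·τ+0·τ²+1·τ³=-7/8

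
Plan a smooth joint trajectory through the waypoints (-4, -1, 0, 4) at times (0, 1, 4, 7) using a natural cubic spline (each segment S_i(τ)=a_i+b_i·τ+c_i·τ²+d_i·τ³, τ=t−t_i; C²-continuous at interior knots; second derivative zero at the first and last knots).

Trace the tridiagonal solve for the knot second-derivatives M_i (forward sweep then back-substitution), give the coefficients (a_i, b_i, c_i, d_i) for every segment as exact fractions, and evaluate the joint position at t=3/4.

  seg 0: a=-4 b=296/87 c=0 d=-35/87
  seg 1: a=-1 b=191/87 c=-35/29 d=17/87
  seg 2: a=0 b=20/87 c=16/29 d=-16/261
S(3/4) = -3003/1856

Δ: Δ0=3, Δ1=1/3, Δ2=4/3
row 1: diag=8, rhs=-16; c'=3/8, d'=-2
row 2: denom=12−3·3/8=87/8; d'=(6−3·-2)/(87/8)=32/29
back: M2=32/29
back: M1=-2−3/8·32/29=-70/29
M: M0=0, M1=-70/29, M2=32/29, M3=0
seg 0: a=-4, c=M0/2=0, d=(M1−M0)/(6·1)=-35/87, b=Δ0−h0·(2M0+M1)/6=296/87
seg 1: a=-1, c=M1/2=-35/29, d=(M2−M1)/(6·3)=17/87, b=Δ1−h1·(2M1+M2)/6=191/87
seg 2: a=0, c=M2/2=16/29, d=(M3−M2)/(6·3)=-16/261, b=Δ2−h2·(2M2+M3)/6=20/87
t_q=3/4 → seg 0, τ=3/4; S=-4+296/87·τ+0·τ²+-35/87·τ³=-3003/1856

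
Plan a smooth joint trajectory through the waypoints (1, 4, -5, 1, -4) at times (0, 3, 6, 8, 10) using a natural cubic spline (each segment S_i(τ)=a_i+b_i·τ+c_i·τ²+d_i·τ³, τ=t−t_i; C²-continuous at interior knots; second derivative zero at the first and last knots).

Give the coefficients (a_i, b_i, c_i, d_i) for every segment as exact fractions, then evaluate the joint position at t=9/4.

  seg 0: a=1 b=761/280 c=0 d=-481/2520
  seg 1: a=4 b=-341/140 c=-481/280 d=257/504
  seg 2: a=-5 b=41/40 c=201/70 d=-211/224
  seg 3: a=1 b=169/140 c=-1557/560 d=519/1120
S(9/4) = 12649/2560

Δ: Δ0=1, Δ1=-3, Δ2=3, Δ3=-5/2
row 1: diag=12, rhs=-24; c'=1/4, d'=-2
row 2: denom=10−3·1/4=37/4; d'=(36−3·-2)/(37/4)=168/37
row 3: denom=8−2·8/37=280/37; d'=(-33−2·168/37)/(280/37)=-1557/280
back: M3=-1557/280
back: M2=168/37−8/37·-1557/280=201/35
back: M1=-2−1/4·201/35=-481/140
M: M0=0, M1=-481/140, M2=201/35, M3=-1557/280, M4=0
seg 0: a=1, c=M0/2=0, d=(M1−M0)/(6·3)=-481/2520, b=Δ0−h0·(2M0+M1)/6=761/280
seg 1: a=4, c=M1/2=-481/280, d=(M2−M1)/(6·3)=257/504, b=Δ1−h1·(2M1+M2)/6=-341/140
seg 2: a=-5, c=M2/2=201/70, d=(M3−M2)/(6·2)=-211/224, b=Δ2−h2·(2M2+M3)/6=41/40
seg 3: a=1, c=M3/2=-1557/560, d=(M4−M3)/(6·2)=519/1120, b=Δ3−h3·(2M3+M4)/6=169/140
t_q=9/4 → seg 0, τ=9/4; S=1+761/280·τ+0·τ²+-481/2520·τ³=12649/2560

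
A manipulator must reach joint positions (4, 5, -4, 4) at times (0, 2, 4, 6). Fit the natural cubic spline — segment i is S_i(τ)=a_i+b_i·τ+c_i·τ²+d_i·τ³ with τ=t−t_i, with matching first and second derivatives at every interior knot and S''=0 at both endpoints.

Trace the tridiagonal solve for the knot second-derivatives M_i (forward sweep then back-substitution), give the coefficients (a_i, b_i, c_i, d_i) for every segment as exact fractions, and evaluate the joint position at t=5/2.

Δ: Δ0=1/2, Δ1=-9/2, Δ2=4
row 1: diag=8, rhs=-30; c'=1/4, d'=-15/4
row 2: denom=8−2·1/4=15/2; d'=(51−2·-15/4)/(15/2)=39/5
back: M2=39/5
back: M1=-15/4−1/4·39/5=-57/10
M: M0=0, M1=-57/10, M2=39/5, M3=0
seg 0: a=4, c=M0/2=0, d=(M1−M0)/(6·2)=-19/40, b=Δ0−h0·(2M0+M1)/6=12/5
seg 1: a=5, c=M1/2=-57/20, d=(M2−M1)/(6·2)=9/8, b=Δ1−h1·(2M1+M2)/6=-33/10
seg 2: a=-4, c=M2/2=39/10, d=(M3−M2)/(6·2)=-13/20, b=Δ2−h2·(2M2+M3)/6=-6/5
t_q=5/2 → seg 1, τ=1/2; S=5+-33/10·τ+-57/20·τ²+9/8·τ³=889/320

  seg 0: a=4 b=12/5 c=0 d=-19/40
  seg 1: a=5 b=-33/10 c=-57/20 d=9/8
  seg 2: a=-4 b=-6/5 c=39/10 d=-13/20
S(5/2) = 889/320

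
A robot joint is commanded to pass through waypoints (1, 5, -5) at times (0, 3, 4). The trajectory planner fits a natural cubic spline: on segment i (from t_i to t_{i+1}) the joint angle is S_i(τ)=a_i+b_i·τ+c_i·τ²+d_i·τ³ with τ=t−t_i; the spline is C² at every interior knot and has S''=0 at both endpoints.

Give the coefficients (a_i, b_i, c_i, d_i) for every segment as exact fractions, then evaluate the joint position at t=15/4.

  seg 0: a=1 b=67/12 c=0 d=-17/36
  seg 1: a=5 b=-43/6 c=-17/4 d=17/12
S(15/4) = -555/256

Δ: Δ0=4/3, Δ1=-10
row 1: diag=8, rhs=-68; c'=1/8, d'=-17/2
back: M1=-17/2
M: M0=0, M1=-17/2, M2=0
seg 0: a=1, c=M0/2=0, d=(M1−M0)/(6·3)=-17/36, b=Δ0−h0·(2M0+M1)/6=67/12
seg 1: a=5, c=M1/2=-17/4, d=(M2−M1)/(6·1)=17/12, b=Δ1−h1·(2M1+M2)/6=-43/6
t_q=15/4 → seg 1, τ=3/4; S=5+-43/6·τ+-17/4·τ²+17/12·τ³=-555/256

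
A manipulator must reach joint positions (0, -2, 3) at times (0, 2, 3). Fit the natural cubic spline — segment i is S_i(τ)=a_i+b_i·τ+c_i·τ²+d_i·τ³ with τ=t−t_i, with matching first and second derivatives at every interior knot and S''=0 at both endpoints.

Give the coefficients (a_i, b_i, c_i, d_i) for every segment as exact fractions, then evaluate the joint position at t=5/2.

  seg 0: a=0 b=-3 c=0 d=1/2
  seg 1: a=-2 b=3 c=3 d=-1
S(5/2) = 1/8

Δ: Δ0=-1, Δ1=5
row 1: diag=6, rhs=36; c'=1/6, d'=6
back: M1=6
M: M0=0, M1=6, M2=0
seg 0: a=0, c=M0/2=0, d=(M1−M0)/(6·2)=1/2, b=Δ0−h0·(2M0+M1)/6=-3
seg 1: a=-2, c=M1/2=3, d=(M2−M1)/(6·1)=-1, b=Δ1−h1·(2M1+M2)/6=3
t_q=5/2 → seg 1, τ=1/2; S=-2+3·τ+3·τ²+-1·τ³=1/8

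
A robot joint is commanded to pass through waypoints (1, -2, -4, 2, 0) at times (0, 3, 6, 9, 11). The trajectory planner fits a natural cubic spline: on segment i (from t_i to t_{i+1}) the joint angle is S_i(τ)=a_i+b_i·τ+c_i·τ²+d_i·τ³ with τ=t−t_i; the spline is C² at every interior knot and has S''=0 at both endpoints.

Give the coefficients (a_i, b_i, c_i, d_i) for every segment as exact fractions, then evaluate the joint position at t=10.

Δ: Δ0=-1, Δ1=-2/3, Δ2=2, Δ3=-1
row 1: diag=12, rhs=2; c'=1/4, d'=1/6
row 2: denom=12−3·1/4=45/4; d'=(16−3·1/6)/(45/4)=62/45
row 3: denom=10−3·4/15=46/5; d'=(-18−3·62/45)/(46/5)=-166/69
back: M3=-166/69
back: M2=62/45−4/15·-166/69=418/207
back: M1=1/6−1/4·418/207=-70/207
M: M0=0, M1=-70/207, M2=418/207, M3=-166/69, M4=0
seg 0: a=1, c=M0/2=0, d=(M1−M0)/(6·3)=-35/1863, b=Δ0−h0·(2M0+M1)/6=-172/207
seg 1: a=-2, c=M1/2=-35/207, d=(M2−M1)/(6·3)=244/1863, b=Δ1−h1·(2M1+M2)/6=-277/207
seg 2: a=-4, c=M2/2=209/207, d=(M3−M2)/(6·3)=-458/1863, b=Δ2−h2·(2M2+M3)/6=245/207
seg 3: a=2, c=M3/2=-83/69, d=(M4−M3)/(6·2)=83/414, b=Δ3−h3·(2M3+M4)/6=125/207
t_q=10 → seg 3, τ=1; S=2+125/207·τ+-83/69·τ²+83/414·τ³=221/138

  seg 0: a=1 b=-172/207 c=0 d=-35/1863
  seg 1: a=-2 b=-277/207 c=-35/207 d=244/1863
  seg 2: a=-4 b=245/207 c=209/207 d=-458/1863
  seg 3: a=2 b=125/207 c=-83/69 d=83/414
S(10) = 221/138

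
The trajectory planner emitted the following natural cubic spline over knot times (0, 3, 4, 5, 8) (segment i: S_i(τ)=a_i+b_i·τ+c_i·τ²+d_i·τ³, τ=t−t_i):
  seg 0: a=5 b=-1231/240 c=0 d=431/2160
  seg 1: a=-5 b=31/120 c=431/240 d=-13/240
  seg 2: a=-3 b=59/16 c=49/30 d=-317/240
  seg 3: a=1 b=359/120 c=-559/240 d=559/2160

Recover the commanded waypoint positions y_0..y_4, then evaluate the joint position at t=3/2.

y_0 = S_0(0) = a_0 = 5
y_1 = S_1(0) = a_1 = -5
y_2 = S_2(0) = a_2 = -3
y_3 = S_3(0) = a_3 = 1
y_4 = S_3(3) = -4
t_q=3/2 is in segment 0 (τ=3/2); S_0(τ)=-1293/640

y_0=5 y_1=-5 y_2=-3 y_3=1 y_4=-4
S(3/2) = -1293/640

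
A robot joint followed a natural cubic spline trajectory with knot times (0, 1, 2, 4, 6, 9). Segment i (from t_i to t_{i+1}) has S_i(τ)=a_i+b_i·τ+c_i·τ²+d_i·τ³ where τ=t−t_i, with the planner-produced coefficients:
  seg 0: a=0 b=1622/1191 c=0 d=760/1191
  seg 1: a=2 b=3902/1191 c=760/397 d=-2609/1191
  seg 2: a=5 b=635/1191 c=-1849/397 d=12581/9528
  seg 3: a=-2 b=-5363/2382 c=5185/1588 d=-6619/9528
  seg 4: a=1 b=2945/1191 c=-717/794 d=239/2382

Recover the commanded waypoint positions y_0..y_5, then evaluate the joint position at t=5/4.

y_0=0 y_1=2 y_2=5 y_3=-2 y_4=1 y_5=3
S(5/4) = 73797/25408

y_0 = S_0(0) = a_0 = 0
y_1 = S_1(0) = a_1 = 2
y_2 = S_2(0) = a_2 = 5
y_3 = S_3(0) = a_3 = -2
y_4 = S_4(0) = a_4 = 1
y_5 = S_4(3) = 3
t_q=5/4 is in segment 1 (τ=1/4); S_1(τ)=73797/25408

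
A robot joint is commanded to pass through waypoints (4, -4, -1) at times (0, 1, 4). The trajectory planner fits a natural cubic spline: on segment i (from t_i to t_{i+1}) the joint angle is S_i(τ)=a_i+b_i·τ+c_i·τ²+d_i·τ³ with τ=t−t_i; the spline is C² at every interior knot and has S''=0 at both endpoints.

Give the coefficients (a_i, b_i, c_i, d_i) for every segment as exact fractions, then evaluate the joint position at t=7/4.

Δ: Δ0=-8, Δ1=1
row 1: diag=8, rhs=54; c'=3/8, d'=27/4
back: M1=27/4
M: M0=0, M1=27/4, M2=0
seg 0: a=4, c=M0/2=0, d=(M1−M0)/(6·1)=9/8, b=Δ0−h0·(2M0+M1)/6=-73/8
seg 1: a=-4, c=M1/2=27/8, d=(M2−M1)/(6·3)=-3/8, b=Δ1−h1·(2M1+M2)/6=-23/4
t_q=7/4 → seg 1, τ=3/4; S=-4+-23/4·τ+27/8·τ²+-3/8·τ³=-3365/512

  seg 0: a=4 b=-73/8 c=0 d=9/8
  seg 1: a=-4 b=-23/4 c=27/8 d=-3/8
S(7/4) = -3365/512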